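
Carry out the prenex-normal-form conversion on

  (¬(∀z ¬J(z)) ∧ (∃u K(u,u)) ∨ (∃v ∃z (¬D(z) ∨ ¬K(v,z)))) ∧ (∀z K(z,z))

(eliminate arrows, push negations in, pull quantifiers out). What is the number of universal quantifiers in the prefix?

Drive negations inward (¬∀x A ≡ ∃x ¬A, ¬∃x A ≡ ∀x ¬A, De Morgan for ∧/∨):
  ((∃z J(z)) ∧ (∃u K(u,u)) ∨ (∃v ∃z (¬D(z) ∨ ¬K(v,z)))) ∧ (∀z K(z,z))
Rename bound variables to avoid capture: z↦y1, z↦y.
  ((∃z J(z)) ∧ (∃u K(u,u)) ∨ (∃v ∃y1 (¬D(y1) ∨ ¬K(v,y1)))) ∧ (∀y K(y,y))
Finally move all quantifiers to the prefix:
  ∃z ∃u ∃v ∃y1 ∀y ((J(z) ∧ K(u,u) ∨ ¬D(y1) ∨ ¬K(v,y1)) ∧ K(y,y))
The prefix is ∃z ∃u ∃v ∃y1 ∀y: 1 universal, 4 existential.

1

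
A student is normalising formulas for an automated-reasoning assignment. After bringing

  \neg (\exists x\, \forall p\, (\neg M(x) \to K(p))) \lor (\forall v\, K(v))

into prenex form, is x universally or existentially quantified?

universal

Rewrite implications/biconditionals: A → B as ¬A ∨ B.
  \neg (\exists x\, \forall p\, (\neg \neg M(x) \lor K(p))) \lor (\forall v\, K(v))
Push ¬ through the quantifiers and connectives to reach negation normal form:
  (\forall x\, \exists p\, (\neg M(x) \land \neg K(p))) \lor (\forall v\, K(v))
Finally move all quantifiers to the prefix:
  \forall x\, \exists p\, \forall v\, (\neg M(x) \land \neg K(p) \lor K(v))
The quantifier \exists x sits under an odd number of negations (counting the antecedent side of each →), so it flips to \forall x.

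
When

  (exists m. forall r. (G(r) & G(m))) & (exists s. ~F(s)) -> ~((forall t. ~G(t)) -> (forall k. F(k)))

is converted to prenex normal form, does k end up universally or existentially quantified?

Rewrite implications/biconditionals: A → B as ¬A ∨ B.
  ~((exists m. forall r. (G(r) & G(m))) & (exists s. ~F(s))) | ~(~(forall t. ~G(t)) | (forall k. F(k)))
Move each ¬ inward, flipping quantifiers it crosses:
  (forall m. exists r. (~G(r) | ~G(m))) | (forall s. F(s)) | (forall t. ~G(t)) & (exists k. ~F(k))
Finally move all quantifiers to the prefix:
  forall m. exists r. forall s. forall t. exists k. (~G(r) | ~G(m) | F(s) | ~G(t) & ~F(k))
The quantifier forall k sits under an odd number of negations (counting the antecedent side of each →), so it flips to exists k.

existential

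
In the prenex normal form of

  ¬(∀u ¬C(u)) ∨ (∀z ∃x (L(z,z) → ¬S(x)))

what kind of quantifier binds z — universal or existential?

universal

Eliminate → and ↔ using ¬ and ∨.
  ¬(∀u ¬C(u)) ∨ (∀z ∃x (¬L(z,z) ∨ ¬S(x)))
Push ¬ through the quantifiers and connectives to reach negation normal form:
  (∃u C(u)) ∨ (∀z ∃x (¬L(z,z) ∨ ¬S(x)))
All bound variables are already distinct, so no renaming is needed.
Extract every quantifier outward, since the variables are now distinct and don't occur free across branches:
  ∃u ∀z ∃x (C(u) ∨ ¬L(z,z) ∨ ¬S(x))
The quantifier ∀z sits under an even number of negations (counting the antecedent side of each →), so it remains universal.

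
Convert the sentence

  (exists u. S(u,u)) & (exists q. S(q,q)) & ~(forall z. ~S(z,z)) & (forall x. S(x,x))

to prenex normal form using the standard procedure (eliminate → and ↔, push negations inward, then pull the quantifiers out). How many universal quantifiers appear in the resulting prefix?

1

Push ¬ through the quantifiers and connectives to reach negation normal form:
  (exists u. S(u,u)) & (exists q. S(q,q)) & (exists z. S(z,z)) & (forall x. S(x,x))
All bound variables are already distinct, so no renaming is needed.
Extract every quantifier outward, since the variables are now distinct and don't occur free across branches:
  exists u. exists q. exists z. forall x. (S(u,u) & S(q,q) & S(z,z) & S(x,x))
The prefix is exists u exists q exists z forall x: 1 universal, 3 existential.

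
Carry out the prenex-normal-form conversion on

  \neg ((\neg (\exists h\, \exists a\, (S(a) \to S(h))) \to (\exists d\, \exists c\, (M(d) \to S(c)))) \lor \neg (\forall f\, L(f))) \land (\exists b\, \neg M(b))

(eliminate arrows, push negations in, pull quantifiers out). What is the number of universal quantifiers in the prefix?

Eliminate → and ↔ using ¬ and ∨.
  \neg (\neg \neg (\exists h\, \exists a\, (\neg S(a) \lor S(h))) \lor (\exists d\, \exists c\, (\neg M(d) \lor S(c))) \lor \neg (\forall f\, L(f))) \land (\exists b\, \neg M(b))
Drive negations inward (¬∀x A ≡ ∃x ¬A, ¬∃x A ≡ ∀x ¬A, De Morgan for ∧/∨):
  (\forall h\, \forall a\, (S(a) \land \neg S(h))) \land (\forall d\, \forall c\, (M(d) \land \neg S(c))) \land (\forall f\, L(f)) \land (\exists b\, \neg M(b))
Extract every quantifier outward, since the variables are now distinct and don't occur free across branches:
  \forall h\, \forall a\, \forall d\, \forall c\, \forall f\, \exists b\, (S(a) \land \neg S(h) \land M(d) \land \neg S(c) \land L(f) \land \neg M(b))
The prefix is \forall h \forall a \forall d \forall c \forall f \exists b: 5 universal, 1 existential.

5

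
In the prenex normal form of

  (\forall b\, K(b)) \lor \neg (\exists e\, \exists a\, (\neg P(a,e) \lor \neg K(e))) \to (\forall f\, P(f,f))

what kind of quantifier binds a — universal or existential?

First replace A → B with ¬A ∨ B.
  \neg ((\forall b\, K(b)) \lor \neg (\exists e\, \exists a\, (\neg P(a,e) \lor \neg K(e)))) \lor (\forall f\, P(f,f))
Move each ¬ inward, flipping quantifiers it crosses:
  (\exists b\, \neg K(b)) \land (\exists e\, \exists a\, (\neg P(a,e) \lor \neg K(e))) \lor (\forall f\, P(f,f))
All bound variables are already distinct, so no renaming is needed.
Pull the quantifiers to the front (each side's bound variable is not free in the other side):
  \exists b\, \exists e\, \exists a\, \forall f\, (\neg K(b) \land (\neg P(a,e) \lor \neg K(e)) \lor P(f,f))
The quantifier \exists a sits under an even number of negations (counting the antecedent side of each →), so it remains existential.

existential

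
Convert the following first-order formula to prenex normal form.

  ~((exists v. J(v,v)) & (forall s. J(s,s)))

Drive negations inward (¬∀x A ≡ ∃x ¬A, ¬∃x A ≡ ∀x ¬A, De Morgan for ∧/∨):
  (forall v. ~J(v,v)) | (exists s. ~J(s,s))
All bound variables are already distinct, so no renaming is needed.
Pull the quantifiers to the front (each side's bound variable is not free in the other side):
  forall v. exists s. (~J(v,v) | ~J(s,s))

forall v. exists s. (~J(v,v) | ~J(s,s))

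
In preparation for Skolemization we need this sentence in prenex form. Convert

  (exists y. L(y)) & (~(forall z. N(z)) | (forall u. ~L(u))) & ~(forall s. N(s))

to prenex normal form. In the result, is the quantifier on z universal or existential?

Push ¬ through the quantifiers and connectives to reach negation normal form:
  (exists y. L(y)) & ((exists z. ~N(z)) | (forall u. ~L(u))) & (exists s. ~N(s))
Extract every quantifier outward, since the variables are now distinct and don't occur free across branches:
  exists y. exists z. forall u. exists s. (L(y) & (~N(z) | ~L(u)) & ~N(s))
The quantifier forall z sits under an odd number of negations, so it flips to exists z.

existential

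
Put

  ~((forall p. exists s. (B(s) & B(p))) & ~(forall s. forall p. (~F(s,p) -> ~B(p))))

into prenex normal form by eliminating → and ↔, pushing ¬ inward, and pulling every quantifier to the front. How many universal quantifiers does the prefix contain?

3

First replace A → B with ¬A ∨ B.
  ~((forall p. exists s. (B(s) & B(p))) & ~(forall s. forall p. (~~F(s,p) | ~B(p))))
Move each ¬ inward, flipping quantifiers it crosses:
  (exists p. forall s. (~B(s) | ~B(p))) | (forall s. forall p. (F(s,p) | ~B(p)))
Rename bound variables to avoid capture: s↦u1, p↦b.
  (exists p. forall s. (~B(s) | ~B(p))) | (forall u1. forall b. (F(u1,b) | ~B(b)))
Pull the quantifiers to the front (each side's bound variable is not free in the other side):
  exists p. forall s. forall u1. forall b. (~B(s) | ~B(p) | F(u1,b) | ~B(b))
The prefix is exists p forall s forall u1 forall b: 3 universal, 1 existential.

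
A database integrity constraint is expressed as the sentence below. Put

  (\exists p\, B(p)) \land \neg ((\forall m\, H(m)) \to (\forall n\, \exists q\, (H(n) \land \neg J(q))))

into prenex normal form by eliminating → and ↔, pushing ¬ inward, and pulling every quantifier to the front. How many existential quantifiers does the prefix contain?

2

Eliminate → and ↔ using ¬ and ∨.
  (\exists p\, B(p)) \land \neg (\neg (\forall m\, H(m)) \lor (\forall n\, \exists q\, (H(n) \land \neg J(q))))
Move each ¬ inward, flipping quantifiers it crosses:
  (\exists p\, B(p)) \land (\forall m\, H(m)) \land (\exists n\, \forall q\, (\neg H(n) \lor J(q)))
All bound variables are already distinct, so no renaming is needed.
Pull the quantifiers to the front (each side's bound variable is not free in the other side):
  \exists p\, \forall m\, \exists n\, \forall q\, (B(p) \land H(m) \land (\neg H(n) \lor J(q)))
The prefix is \exists p \forall m \exists n \forall q: 2 universal, 2 existential.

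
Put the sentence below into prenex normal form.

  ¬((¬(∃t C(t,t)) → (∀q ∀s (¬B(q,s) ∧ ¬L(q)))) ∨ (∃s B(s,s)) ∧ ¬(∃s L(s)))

Eliminate → and ↔ using ¬ and ∨.
  ¬(¬¬(∃t C(t,t)) ∨ (∀q ∀s (¬B(q,s) ∧ ¬L(q))) ∨ (∃s B(s,s)) ∧ ¬(∃s L(s)))
Drive negations inward (¬∀x A ≡ ∃x ¬A, ¬∃x A ≡ ∀x ¬A, De Morgan for ∧/∨):
  (∀t ¬C(t,t)) ∧ (∃q ∃s (B(q,s) ∨ L(q))) ∧ ((∀s ¬B(s,s)) ∨ (∃s L(s)))
Rename bound variables to avoid capture: s↦w1, s↦b.
  (∀t ¬C(t,t)) ∧ (∃q ∃s (B(q,s) ∨ L(q))) ∧ ((∀w1 ¬B(w1,w1)) ∨ (∃b L(b)))
Finally move all quantifiers to the prefix:
  ∀t ∃q ∃s ∀w1 ∃b (¬C(t,t) ∧ (B(q,s) ∨ L(q)) ∧ (¬B(w1,w1) ∨ L(b)))

∀t ∃q ∃s ∀w1 ∃b (¬C(t,t) ∧ (B(q,s) ∨ L(q)) ∧ (¬B(w1,w1) ∨ L(b)))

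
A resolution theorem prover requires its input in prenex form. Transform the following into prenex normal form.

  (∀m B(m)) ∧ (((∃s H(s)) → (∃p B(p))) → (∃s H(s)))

∀m ∃s ∀p ∃b (B(m) ∧ (H(s) ∧ ¬B(p) ∨ H(b)))

First replace A → B with ¬A ∨ B.
  (∀m B(m)) ∧ (¬(¬(∃s H(s)) ∨ (∃p B(p))) ∨ (∃s H(s)))
Drive negations inward (¬∀x A ≡ ∃x ¬A, ¬∃x A ≡ ∀x ¬A, De Morgan for ∧/∨):
  (∀m B(m)) ∧ ((∃s H(s)) ∧ (∀p ¬B(p)) ∨ (∃s H(s)))
Give each quantifier a distinct variable: s↦b.
  (∀m B(m)) ∧ ((∃s H(s)) ∧ (∀p ¬B(p)) ∨ (∃b H(b)))
Extract every quantifier outward, since the variables are now distinct and don't occur free across branches:
  ∀m ∃s ∀p ∃b (B(m) ∧ (H(s) ∧ ¬B(p) ∨ H(b)))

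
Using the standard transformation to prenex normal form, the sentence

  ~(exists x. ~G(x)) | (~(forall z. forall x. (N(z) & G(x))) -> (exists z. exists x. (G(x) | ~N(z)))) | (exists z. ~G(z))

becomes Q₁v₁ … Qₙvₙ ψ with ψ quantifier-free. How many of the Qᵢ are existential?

3

Eliminate → and ↔ using ¬ and ∨.
  ~(exists x. ~G(x)) | ~~(forall z. forall x. (N(z) & G(x))) | (exists z. exists x. (G(x) | ~N(z))) | (exists z. ~G(z))
Drive negations inward (¬∀x A ≡ ∃x ¬A, ¬∃x A ≡ ∀x ¬A, De Morgan for ∧/∨):
  (forall x. G(x)) | (forall z. forall x. (N(z) & G(x))) | (exists z. exists x. (G(x) | ~N(z))) | (exists z. ~G(z))
Rename bound variables to avoid capture: x↦s, z↦w1, x↦v, z↦y1.
  (forall x. G(x)) | (forall z. forall s. (N(z) & G(s))) | (exists w1. exists v. (G(v) | ~N(w1))) | (exists y1. ~G(y1))
Finally move all quantifiers to the prefix:
  forall x. forall z. forall s. exists w1. exists v. exists y1. (G(x) | N(z) & G(s) | G(v) | ~N(w1) | ~G(y1))
The prefix is forall x forall z forall s exists w1 exists v exists y1: 3 universal, 3 existential.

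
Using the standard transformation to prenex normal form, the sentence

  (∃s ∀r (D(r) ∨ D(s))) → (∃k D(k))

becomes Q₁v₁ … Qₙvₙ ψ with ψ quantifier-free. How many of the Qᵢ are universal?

First replace A → B with ¬A ∨ B.
  ¬(∃s ∀r (D(r) ∨ D(s))) ∨ (∃k D(k))
Move each ¬ inward, flipping quantifiers it crosses:
  (∀s ∃r (¬D(r) ∧ ¬D(s))) ∨ (∃k D(k))
Extract every quantifier outward, since the variables are now distinct and don't occur free across branches:
  ∀s ∃r ∃k (¬D(r) ∧ ¬D(s) ∨ D(k))
The prefix is ∀s ∃r ∃k: 1 universal, 2 existential.

1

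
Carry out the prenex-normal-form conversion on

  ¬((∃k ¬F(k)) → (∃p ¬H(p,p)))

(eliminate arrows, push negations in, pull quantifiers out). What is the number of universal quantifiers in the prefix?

1

First replace A → B with ¬A ∨ B.
  ¬(¬(∃k ¬F(k)) ∨ (∃p ¬H(p,p)))
Push ¬ through the quantifiers and connectives to reach negation normal form:
  (∃k ¬F(k)) ∧ (∀p H(p,p))
All bound variables are already distinct, so no renaming is needed.
Finally move all quantifiers to the prefix:
  ∃k ∀p (¬F(k) ∧ H(p,p))
The prefix is ∃k ∀p: 1 universal, 1 existential.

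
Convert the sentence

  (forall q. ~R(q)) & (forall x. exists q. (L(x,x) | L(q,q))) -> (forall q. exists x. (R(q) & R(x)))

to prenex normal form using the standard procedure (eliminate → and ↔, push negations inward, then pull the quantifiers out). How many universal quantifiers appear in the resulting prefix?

2

Eliminate → and ↔ using ¬ and ∨.
  ~((forall q. ~R(q)) & (forall x. exists q. (L(x,x) | L(q,q)))) | (forall q. exists x. (R(q) & R(x)))
Push ¬ through the quantifiers and connectives to reach negation normal form:
  (exists q. R(q)) | (exists x. forall q. (~L(x,x) & ~L(q,q))) | (forall q. exists x. (R(q) & R(x)))
Give each quantifier a distinct variable: q↦u1, q↦s, x↦v.
  (exists q. R(q)) | (exists x. forall u1. (~L(x,x) & ~L(u1,u1))) | (forall s. exists v. (R(s) & R(v)))
Pull the quantifiers to the front (each side's bound variable is not free in the other side):
  exists q. exists x. forall u1. forall s. exists v. (R(q) | ~L(x,x) & ~L(u1,u1) | R(s) & R(v))
The prefix is exists q exists x forall u1 forall s exists v: 2 universal, 3 existential.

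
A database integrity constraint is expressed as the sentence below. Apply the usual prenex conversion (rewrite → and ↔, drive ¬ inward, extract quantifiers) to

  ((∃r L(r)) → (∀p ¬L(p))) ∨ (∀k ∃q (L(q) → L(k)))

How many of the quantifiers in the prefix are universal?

3

Rewrite implications/biconditionals: A → B as ¬A ∨ B.
  ¬(∃r L(r)) ∨ (∀p ¬L(p)) ∨ (∀k ∃q (¬L(q) ∨ L(k)))
Drive negations inward (¬∀x A ≡ ∃x ¬A, ¬∃x A ≡ ∀x ¬A, De Morgan for ∧/∨):
  (∀r ¬L(r)) ∨ (∀p ¬L(p)) ∨ (∀k ∃q (¬L(q) ∨ L(k)))
Extract every quantifier outward, since the variables are now distinct and don't occur free across branches:
  ∀r ∀p ∀k ∃q (¬L(r) ∨ ¬L(p) ∨ ¬L(q) ∨ L(k))
The prefix is ∀r ∀p ∀k ∃q: 3 universal, 1 existential.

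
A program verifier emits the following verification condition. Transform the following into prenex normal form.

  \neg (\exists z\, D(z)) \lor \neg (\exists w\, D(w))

Move each ¬ inward, flipping quantifiers it crosses:
  (\forall z\, \neg D(z)) \lor (\forall w\, \neg D(w))
All bound variables are already distinct, so no renaming is needed.
Finally move all quantifiers to the prefix:
  \forall z\, \forall w\, (\neg D(z) \lor \neg D(w))

\forall z\, \forall w\, (\neg D(z) \lor \neg D(w))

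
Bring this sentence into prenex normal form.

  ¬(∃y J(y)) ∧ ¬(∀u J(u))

∀y ∃u (¬J(y) ∧ ¬J(u))

Push ¬ through the quantifiers and connectives to reach negation normal form:
  (∀y ¬J(y)) ∧ (∃u ¬J(u))
All bound variables are already distinct, so no renaming is needed.
Extract every quantifier outward, since the variables are now distinct and don't occur free across branches:
  ∀y ∃u (¬J(y) ∧ ¬J(u))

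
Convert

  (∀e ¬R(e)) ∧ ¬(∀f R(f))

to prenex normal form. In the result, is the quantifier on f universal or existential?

Drive negations inward (¬∀x A ≡ ∃x ¬A, ¬∃x A ≡ ∀x ¬A, De Morgan for ∧/∨):
  (∀e ¬R(e)) ∧ (∃f ¬R(f))
Pull the quantifiers to the front (each side's bound variable is not free in the other side):
  ∀e ∃f (¬R(e) ∧ ¬R(f))
The quantifier ∀f sits under an odd number of negations, so it flips to ∃f.

existential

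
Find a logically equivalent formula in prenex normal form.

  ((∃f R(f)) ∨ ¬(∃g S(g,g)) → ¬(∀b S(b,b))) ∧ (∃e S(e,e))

∀f ∃g ∃b ∃e ((¬R(f) ∧ S(g,g) ∨ ¬S(b,b)) ∧ S(e,e))

Rewrite implications/biconditionals: A → B as ¬A ∨ B.
  (¬((∃f R(f)) ∨ ¬(∃g S(g,g))) ∨ ¬(∀b S(b,b))) ∧ (∃e S(e,e))
Move each ¬ inward, flipping quantifiers it crosses:
  ((∀f ¬R(f)) ∧ (∃g S(g,g)) ∨ (∃b ¬S(b,b))) ∧ (∃e S(e,e))
All bound variables are already distinct, so no renaming is needed.
Extract every quantifier outward, since the variables are now distinct and don't occur free across branches:
  ∀f ∃g ∃b ∃e ((¬R(f) ∧ S(g,g) ∨ ¬S(b,b)) ∧ S(e,e))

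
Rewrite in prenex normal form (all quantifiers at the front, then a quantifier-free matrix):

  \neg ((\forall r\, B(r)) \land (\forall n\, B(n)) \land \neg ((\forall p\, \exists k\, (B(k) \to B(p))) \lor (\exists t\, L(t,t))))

Eliminate → and ↔ using ¬ and ∨.
  \neg ((\forall r\, B(r)) \land (\forall n\, B(n)) \land \neg ((\forall p\, \exists k\, (\neg B(k) \lor B(p))) \lor (\exists t\, L(t,t))))
Move each ¬ inward, flipping quantifiers it crosses:
  (\exists r\, \neg B(r)) \lor (\exists n\, \neg B(n)) \lor (\forall p\, \exists k\, (\neg B(k) \lor B(p))) \lor (\exists t\, L(t,t))
Finally move all quantifiers to the prefix:
  \exists r\, \exists n\, \forall p\, \exists k\, \exists t\, (\neg B(r) \lor \neg B(n) \lor \neg B(k) \lor B(p) \lor L(t,t))

\exists r\, \exists n\, \forall p\, \exists k\, \exists t\, (\neg B(r) \lor \neg B(n) \lor \neg B(k) \lor B(p) \lor L(t,t))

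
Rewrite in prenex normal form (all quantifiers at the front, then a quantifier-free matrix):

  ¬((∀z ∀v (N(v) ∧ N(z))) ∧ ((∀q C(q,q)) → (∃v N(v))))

∃z ∃v ∀q ∀u (¬N(v) ∨ ¬N(z) ∨ C(q,q) ∧ ¬N(u))

First replace A → B with ¬A ∨ B.
  ¬((∀z ∀v (N(v) ∧ N(z))) ∧ (¬(∀q C(q,q)) ∨ (∃v N(v))))
Move each ¬ inward, flipping quantifiers it crosses:
  (∃z ∃v (¬N(v) ∨ ¬N(z))) ∨ (∀q C(q,q)) ∧ (∀v ¬N(v))
Standardize variables apart so no two quantifiers bind the same name: v↦u.
  (∃z ∃v (¬N(v) ∨ ¬N(z))) ∨ (∀q C(q,q)) ∧ (∀u ¬N(u))
Finally move all quantifiers to the prefix:
  ∃z ∃v ∀q ∀u (¬N(v) ∨ ¬N(z) ∨ C(q,q) ∧ ¬N(u))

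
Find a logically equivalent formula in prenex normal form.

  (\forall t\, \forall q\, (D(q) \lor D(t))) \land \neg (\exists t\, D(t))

Move each ¬ inward, flipping quantifiers it crosses:
  (\forall t\, \forall q\, (D(q) \lor D(t))) \land (\forall t\, \neg D(t))
Standardize variables apart so no two quantifiers bind the same name: t↦z.
  (\forall t\, \forall q\, (D(q) \lor D(t))) \land (\forall z\, \neg D(z))
Pull the quantifiers to the front (each side's bound variable is not free in the other side):
  \forall t\, \forall q\, \forall z\, ((D(q) \lor D(t)) \land \neg D(z))

\forall t\, \forall q\, \forall z\, ((D(q) \lor D(t)) \land \neg D(z))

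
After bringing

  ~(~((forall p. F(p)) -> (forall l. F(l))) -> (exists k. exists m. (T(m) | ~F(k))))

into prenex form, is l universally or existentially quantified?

existential

First replace A → B with ¬A ∨ B.
  ~(~~(~(forall p. F(p)) | (forall l. F(l))) | (exists k. exists m. (T(m) | ~F(k))))
Drive negations inward (¬∀x A ≡ ∃x ¬A, ¬∃x A ≡ ∀x ¬A, De Morgan for ∧/∨):
  (forall p. F(p)) & (exists l. ~F(l)) & (forall k. forall m. (~T(m) & F(k)))
Pull the quantifiers to the front (each side's bound variable is not free in the other side):
  forall p. exists l. forall k. forall m. (F(p) & ~F(l) & ~T(m) & F(k))
The quantifier forall l sits under an odd number of negations (counting the antecedent side of each →), so it flips to exists l.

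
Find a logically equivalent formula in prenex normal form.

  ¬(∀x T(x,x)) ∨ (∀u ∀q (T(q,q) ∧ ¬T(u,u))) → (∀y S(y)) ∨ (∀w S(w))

∀x ∃u ∃q ∀y ∀w (T(x,x) ∧ (¬T(q,q) ∨ T(u,u)) ∨ S(y) ∨ S(w))

Eliminate → and ↔ using ¬ and ∨.
  ¬(¬(∀x T(x,x)) ∨ (∀u ∀q (T(q,q) ∧ ¬T(u,u)))) ∨ (∀y S(y)) ∨ (∀w S(w))
Push ¬ through the quantifiers and connectives to reach negation normal form:
  (∀x T(x,x)) ∧ (∃u ∃q (¬T(q,q) ∨ T(u,u))) ∨ (∀y S(y)) ∨ (∀w S(w))
All bound variables are already distinct, so no renaming is needed.
Finally move all quantifiers to the prefix:
  ∀x ∃u ∃q ∀y ∀w (T(x,x) ∧ (¬T(q,q) ∨ T(u,u)) ∨ S(y) ∨ S(w))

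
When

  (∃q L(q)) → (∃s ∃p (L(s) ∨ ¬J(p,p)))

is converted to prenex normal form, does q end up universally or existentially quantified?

First replace A → B with ¬A ∨ B.
  ¬(∃q L(q)) ∨ (∃s ∃p (L(s) ∨ ¬J(p,p)))
Drive negations inward (¬∀x A ≡ ∃x ¬A, ¬∃x A ≡ ∀x ¬A, De Morgan for ∧/∨):
  (∀q ¬L(q)) ∨ (∃s ∃p (L(s) ∨ ¬J(p,p)))
All bound variables are already distinct, so no renaming is needed.
Finally move all quantifiers to the prefix:
  ∀q ∃s ∃p (¬L(q) ∨ L(s) ∨ ¬J(p,p))
The quantifier ∃q sits under an odd number of negations (counting the antecedent side of each →), so it flips to ∀q.

universal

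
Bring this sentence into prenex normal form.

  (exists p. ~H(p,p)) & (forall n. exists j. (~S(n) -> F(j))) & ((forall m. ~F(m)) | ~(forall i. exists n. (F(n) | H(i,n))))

exists p. forall n. exists j. forall m. exists i. forall q. (~H(p,p) & (S(n) | F(j)) & (~F(m) | ~F(q) & ~H(i,q)))

First replace A → B with ¬A ∨ B.
  (exists p. ~H(p,p)) & (forall n. exists j. (~~S(n) | F(j))) & ((forall m. ~F(m)) | ~(forall i. exists n. (F(n) | H(i,n))))
Push ¬ through the quantifiers and connectives to reach negation normal form:
  (exists p. ~H(p,p)) & (forall n. exists j. (S(n) | F(j))) & ((forall m. ~F(m)) | (exists i. forall n. (~F(n) & ~H(i,n))))
Standardize variables apart so no two quantifiers bind the same name: n↦q.
  (exists p. ~H(p,p)) & (forall n. exists j. (S(n) | F(j))) & ((forall m. ~F(m)) | (exists i. forall q. (~F(q) & ~H(i,q))))
Extract every quantifier outward, since the variables are now distinct and don't occur free across branches:
  exists p. forall n. exists j. forall m. exists i. forall q. (~H(p,p) & (S(n) | F(j)) & (~F(m) | ~F(q) & ~H(i,q)))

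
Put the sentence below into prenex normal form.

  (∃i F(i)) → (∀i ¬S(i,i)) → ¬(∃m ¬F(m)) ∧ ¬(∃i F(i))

Rewrite implications/biconditionals: A → B as ¬A ∨ B.
  ¬(∃i F(i)) ∨ ¬(∀i ¬S(i,i)) ∨ ¬(∃m ¬F(m)) ∧ ¬(∃i F(i))
Push ¬ through the quantifiers and connectives to reach negation normal form:
  (∀i ¬F(i)) ∨ (∃i S(i,i)) ∨ (∀m F(m)) ∧ (∀i ¬F(i))
Rename bound variables to avoid capture: i↦u, i↦w1.
  (∀i ¬F(i)) ∨ (∃u S(u,u)) ∨ (∀m F(m)) ∧ (∀w1 ¬F(w1))
Extract every quantifier outward, since the variables are now distinct and don't occur free across branches:
  ∀i ∃u ∀m ∀w1 (¬F(i) ∨ S(u,u) ∨ F(m) ∧ ¬F(w1))

∀i ∃u ∀m ∀w1 (¬F(i) ∨ S(u,u) ∨ F(m) ∧ ¬F(w1))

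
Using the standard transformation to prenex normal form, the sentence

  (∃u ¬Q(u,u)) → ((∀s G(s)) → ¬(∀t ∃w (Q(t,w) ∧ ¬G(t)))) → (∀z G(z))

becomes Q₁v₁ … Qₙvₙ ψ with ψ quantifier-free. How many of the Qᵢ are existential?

First replace A → B with ¬A ∨ B.
  ¬(∃u ¬Q(u,u)) ∨ ¬(¬(∀s G(s)) ∨ ¬(∀t ∃w (Q(t,w) ∧ ¬G(t)))) ∨ (∀z G(z))
Drive negations inward (¬∀x A ≡ ∃x ¬A, ¬∃x A ≡ ∀x ¬A, De Morgan for ∧/∨):
  (∀u Q(u,u)) ∨ (∀s G(s)) ∧ (∀t ∃w (Q(t,w) ∧ ¬G(t))) ∨ (∀z G(z))
All bound variables are already distinct, so no renaming is needed.
Pull the quantifiers to the front (each side's bound variable is not free in the other side):
  ∀u ∀s ∀t ∃w ∀z (Q(u,u) ∨ G(s) ∧ Q(t,w) ∧ ¬G(t) ∨ G(z))
The prefix is ∀u ∀s ∀t ∃w ∀z: 4 universal, 1 existential.

1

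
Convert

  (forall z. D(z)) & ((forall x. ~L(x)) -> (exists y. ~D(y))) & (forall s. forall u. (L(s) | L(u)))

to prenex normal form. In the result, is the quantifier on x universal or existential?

Eliminate → and ↔ using ¬ and ∨.
  (forall z. D(z)) & (~(forall x. ~L(x)) | (exists y. ~D(y))) & (forall s. forall u. (L(s) | L(u)))
Push ¬ through the quantifiers and connectives to reach negation normal form:
  (forall z. D(z)) & ((exists x. L(x)) | (exists y. ~D(y))) & (forall s. forall u. (L(s) | L(u)))
Pull the quantifiers to the front (each side's bound variable is not free in the other side):
  forall z. exists x. exists y. forall s. forall u. (D(z) & (L(x) | ~D(y)) & (L(s) | L(u)))
The quantifier forall x sits under an odd number of negations (counting the antecedent side of each →), so it flips to exists x.

existential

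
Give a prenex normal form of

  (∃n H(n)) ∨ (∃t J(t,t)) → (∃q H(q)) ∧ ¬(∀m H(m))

Eliminate → and ↔ using ¬ and ∨.
  ¬((∃n H(n)) ∨ (∃t J(t,t))) ∨ (∃q H(q)) ∧ ¬(∀m H(m))
Push ¬ through the quantifiers and connectives to reach negation normal form:
  (∀n ¬H(n)) ∧ (∀t ¬J(t,t)) ∨ (∃q H(q)) ∧ (∃m ¬H(m))
Extract every quantifier outward, since the variables are now distinct and don't occur free across branches:
  ∀n ∀t ∃q ∃m (¬H(n) ∧ ¬J(t,t) ∨ H(q) ∧ ¬H(m))

∀n ∀t ∃q ∃m (¬H(n) ∧ ¬J(t,t) ∨ H(q) ∧ ¬H(m))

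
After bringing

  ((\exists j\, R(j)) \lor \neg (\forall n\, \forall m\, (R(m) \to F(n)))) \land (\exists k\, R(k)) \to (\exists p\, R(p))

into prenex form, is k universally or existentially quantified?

universal

Eliminate → and ↔ using ¬ and ∨.
  \neg (((\exists j\, R(j)) \lor \neg (\forall n\, \forall m\, (\neg R(m) \lor F(n)))) \land (\exists k\, R(k))) \lor (\exists p\, R(p))
Drive negations inward (¬∀x A ≡ ∃x ¬A, ¬∃x A ≡ ∀x ¬A, De Morgan for ∧/∨):
  (\forall j\, \neg R(j)) \land (\forall n\, \forall m\, (\neg R(m) \lor F(n))) \lor (\forall k\, \neg R(k)) \lor (\exists p\, R(p))
All bound variables are already distinct, so no renaming is needed.
Extract every quantifier outward, since the variables are now distinct and don't occur free across branches:
  \forall j\, \forall n\, \forall m\, \forall k\, \exists p\, (\neg R(j) \land (\neg R(m) \lor F(n)) \lor \neg R(k) \lor R(p))
The quantifier \exists k sits under an odd number of negations (counting the antecedent side of each →), so it flips to \forall k.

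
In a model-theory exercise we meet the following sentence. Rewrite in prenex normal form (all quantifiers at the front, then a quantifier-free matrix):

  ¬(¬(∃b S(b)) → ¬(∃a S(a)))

∀b ∃a (¬S(b) ∧ S(a))

First replace A → B with ¬A ∨ B.
  ¬(¬¬(∃b S(b)) ∨ ¬(∃a S(a)))
Drive negations inward (¬∀x A ≡ ∃x ¬A, ¬∃x A ≡ ∀x ¬A, De Morgan for ∧/∨):
  (∀b ¬S(b)) ∧ (∃a S(a))
All bound variables are already distinct, so no renaming is needed.
Extract every quantifier outward, since the variables are now distinct and don't occur free across branches:
  ∀b ∃a (¬S(b) ∧ S(a))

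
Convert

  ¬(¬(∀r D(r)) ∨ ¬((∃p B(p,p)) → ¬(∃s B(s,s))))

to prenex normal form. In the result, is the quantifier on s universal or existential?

universal

Eliminate → and ↔ using ¬ and ∨.
  ¬(¬(∀r D(r)) ∨ ¬(¬(∃p B(p,p)) ∨ ¬(∃s B(s,s))))
Move each ¬ inward, flipping quantifiers it crosses:
  (∀r D(r)) ∧ ((∀p ¬B(p,p)) ∨ (∀s ¬B(s,s)))
All bound variables are already distinct, so no renaming is needed.
Pull the quantifiers to the front (each side's bound variable is not free in the other side):
  ∀r ∀p ∀s (D(r) ∧ (¬B(p,p) ∨ ¬B(s,s)))
The quantifier ∃s sits under an odd number of negations (counting the antecedent side of each →), so it flips to ∀s.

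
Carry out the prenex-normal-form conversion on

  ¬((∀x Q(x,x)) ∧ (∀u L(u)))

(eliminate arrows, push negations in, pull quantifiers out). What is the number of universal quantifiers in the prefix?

0

Drive negations inward (¬∀x A ≡ ∃x ¬A, ¬∃x A ≡ ∀x ¬A, De Morgan for ∧/∨):
  (∃x ¬Q(x,x)) ∨ (∃u ¬L(u))
All bound variables are already distinct, so no renaming is needed.
Finally move all quantifiers to the prefix:
  ∃x ∃u (¬Q(x,x) ∨ ¬L(u))
The prefix is ∃x ∃u: 0 universal, 2 existential.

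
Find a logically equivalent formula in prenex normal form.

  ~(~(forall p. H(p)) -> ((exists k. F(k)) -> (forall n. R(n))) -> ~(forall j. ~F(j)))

exists p. forall k. forall n. forall j. (~H(p) & (~F(k) | R(n)) & ~F(j))

Eliminate → and ↔ using ¬ and ∨.
  ~(~~(forall p. H(p)) | ~(~(exists k. F(k)) | (forall n. R(n))) | ~(forall j. ~F(j)))
Drive negations inward (¬∀x A ≡ ∃x ¬A, ¬∃x A ≡ ∀x ¬A, De Morgan for ∧/∨):
  (exists p. ~H(p)) & ((forall k. ~F(k)) | (forall n. R(n))) & (forall j. ~F(j))
Extract every quantifier outward, since the variables are now distinct and don't occur free across branches:
  exists p. forall k. forall n. forall j. (~H(p) & (~F(k) | R(n)) & ~F(j))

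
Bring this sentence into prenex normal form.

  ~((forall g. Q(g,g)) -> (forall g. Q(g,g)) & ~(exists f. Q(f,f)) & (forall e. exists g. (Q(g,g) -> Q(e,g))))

Eliminate → and ↔ using ¬ and ∨.
  ~(~(forall g. Q(g,g)) | (forall g. Q(g,g)) & ~(exists f. Q(f,f)) & (forall e. exists g. (~Q(g,g) | Q(e,g))))
Move each ¬ inward, flipping quantifiers it crosses:
  (forall g. Q(g,g)) & ((exists g. ~Q(g,g)) | (exists f. Q(f,f)) | (exists e. forall g. (Q(g,g) & ~Q(e,g))))
Give each quantifier a distinct variable: g↦q, g↦u1.
  (forall g. Q(g,g)) & ((exists q. ~Q(q,q)) | (exists f. Q(f,f)) | (exists e. forall u1. (Q(u1,u1) & ~Q(e,u1))))
Finally move all quantifiers to the prefix:
  forall g. exists q. exists f. exists e. forall u1. (Q(g,g) & (~Q(q,q) | Q(f,f) | Q(u1,u1) & ~Q(e,u1)))

forall g. exists q. exists f. exists e. forall u1. (Q(g,g) & (~Q(q,q) | Q(f,f) | Q(u1,u1) & ~Q(e,u1)))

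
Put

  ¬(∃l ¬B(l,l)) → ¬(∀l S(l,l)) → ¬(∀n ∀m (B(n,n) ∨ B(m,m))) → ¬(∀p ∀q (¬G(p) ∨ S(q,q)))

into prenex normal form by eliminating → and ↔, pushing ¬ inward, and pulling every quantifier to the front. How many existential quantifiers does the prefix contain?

Eliminate → and ↔ using ¬ and ∨.
  ¬¬(∃l ¬B(l,l)) ∨ ¬¬(∀l S(l,l)) ∨ ¬¬(∀n ∀m (B(n,n) ∨ B(m,m))) ∨ ¬(∀p ∀q (¬G(p) ∨ S(q,q)))
Move each ¬ inward, flipping quantifiers it crosses:
  (∃l ¬B(l,l)) ∨ (∀l S(l,l)) ∨ (∀n ∀m (B(n,n) ∨ B(m,m))) ∨ (∃p ∃q (G(p) ∧ ¬S(q,q)))
Give each quantifier a distinct variable: l↦c.
  (∃l ¬B(l,l)) ∨ (∀c S(c,c)) ∨ (∀n ∀m (B(n,n) ∨ B(m,m))) ∨ (∃p ∃q (G(p) ∧ ¬S(q,q)))
Extract every quantifier outward, since the variables are now distinct and don't occur free across branches:
  ∃l ∀c ∀n ∀m ∃p ∃q (¬B(l,l) ∨ S(c,c) ∨ B(n,n) ∨ B(m,m) ∨ G(p) ∧ ¬S(q,q))
The prefix is ∃l ∀c ∀n ∀m ∃p ∃q: 3 universal, 3 existential.

3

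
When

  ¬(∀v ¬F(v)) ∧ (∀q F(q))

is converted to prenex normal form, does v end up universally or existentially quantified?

Push ¬ through the quantifiers and connectives to reach negation normal form:
  (∃v F(v)) ∧ (∀q F(q))
All bound variables are already distinct, so no renaming is needed.
Extract every quantifier outward, since the variables are now distinct and don't occur free across branches:
  ∃v ∀q (F(v) ∧ F(q))
The quantifier ∀v sits under an odd number of negations, so it flips to ∃v.

existential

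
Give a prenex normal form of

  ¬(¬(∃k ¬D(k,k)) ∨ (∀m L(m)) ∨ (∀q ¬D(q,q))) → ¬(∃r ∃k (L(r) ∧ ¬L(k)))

∀k ∀m ∀q ∀r ∀u (D(k,k) ∨ L(m) ∨ ¬D(q,q) ∨ ¬L(r) ∨ L(u))

First replace A → B with ¬A ∨ B.
  ¬¬(¬(∃k ¬D(k,k)) ∨ (∀m L(m)) ∨ (∀q ¬D(q,q))) ∨ ¬(∃r ∃k (L(r) ∧ ¬L(k)))
Move each ¬ inward, flipping quantifiers it crosses:
  (∀k D(k,k)) ∨ (∀m L(m)) ∨ (∀q ¬D(q,q)) ∨ (∀r ∀k (¬L(r) ∨ L(k)))
Give each quantifier a distinct variable: k↦u.
  (∀k D(k,k)) ∨ (∀m L(m)) ∨ (∀q ¬D(q,q)) ∨ (∀r ∀u (¬L(r) ∨ L(u)))
Extract every quantifier outward, since the variables are now distinct and don't occur free across branches:
  ∀k ∀m ∀q ∀r ∀u (D(k,k) ∨ L(m) ∨ ¬D(q,q) ∨ ¬L(r) ∨ L(u))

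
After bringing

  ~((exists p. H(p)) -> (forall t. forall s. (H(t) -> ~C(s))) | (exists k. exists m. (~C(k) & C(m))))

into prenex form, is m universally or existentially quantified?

Rewrite implications/biconditionals: A → B as ¬A ∨ B.
  ~(~(exists p. H(p)) | (forall t. forall s. (~H(t) | ~C(s))) | (exists k. exists m. (~C(k) & C(m))))
Drive negations inward (¬∀x A ≡ ∃x ¬A, ¬∃x A ≡ ∀x ¬A, De Morgan for ∧/∨):
  (exists p. H(p)) & (exists t. exists s. (H(t) & C(s))) & (forall k. forall m. (C(k) | ~C(m)))
Extract every quantifier outward, since the variables are now distinct and don't occur free across branches:
  exists p. exists t. exists s. forall k. forall m. (H(p) & H(t) & C(s) & (C(k) | ~C(m)))
The quantifier exists m sits under an odd number of negations (counting the antecedent side of each →), so it flips to forall m.

universal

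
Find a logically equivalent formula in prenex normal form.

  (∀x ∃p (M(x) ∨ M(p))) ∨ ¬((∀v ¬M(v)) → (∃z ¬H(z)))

First replace A → B with ¬A ∨ B.
  (∀x ∃p (M(x) ∨ M(p))) ∨ ¬(¬(∀v ¬M(v)) ∨ (∃z ¬H(z)))
Push ¬ through the quantifiers and connectives to reach negation normal form:
  (∀x ∃p (M(x) ∨ M(p))) ∨ (∀v ¬M(v)) ∧ (∀z H(z))
All bound variables are already distinct, so no renaming is needed.
Finally move all quantifiers to the prefix:
  ∀x ∃p ∀v ∀z (M(x) ∨ M(p) ∨ ¬M(v) ∧ H(z))

∀x ∃p ∀v ∀z (M(x) ∨ M(p) ∨ ¬M(v) ∧ H(z))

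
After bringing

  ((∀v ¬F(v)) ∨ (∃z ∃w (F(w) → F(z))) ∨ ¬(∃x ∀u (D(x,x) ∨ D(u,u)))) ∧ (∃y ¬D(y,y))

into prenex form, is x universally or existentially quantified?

Eliminate → and ↔ using ¬ and ∨.
  ((∀v ¬F(v)) ∨ (∃z ∃w (¬F(w) ∨ F(z))) ∨ ¬(∃x ∀u (D(x,x) ∨ D(u,u)))) ∧ (∃y ¬D(y,y))
Drive negations inward (¬∀x A ≡ ∃x ¬A, ¬∃x A ≡ ∀x ¬A, De Morgan for ∧/∨):
  ((∀v ¬F(v)) ∨ (∃z ∃w (¬F(w) ∨ F(z))) ∨ (∀x ∃u (¬D(x,x) ∧ ¬D(u,u)))) ∧ (∃y ¬D(y,y))
All bound variables are already distinct, so no renaming is needed.
Finally move all quantifiers to the prefix:
  ∀v ∃z ∃w ∀x ∃u ∃y ((¬F(v) ∨ ¬F(w) ∨ F(z) ∨ ¬D(x,x) ∧ ¬D(u,u)) ∧ ¬D(y,y))
The quantifier ∃x sits under an odd number of negations (counting the antecedent side of each →), so it flips to ∀x.

universal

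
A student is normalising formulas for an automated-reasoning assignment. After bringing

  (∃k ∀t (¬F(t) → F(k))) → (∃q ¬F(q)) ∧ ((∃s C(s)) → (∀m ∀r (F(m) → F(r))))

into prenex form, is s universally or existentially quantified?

First replace A → B with ¬A ∨ B.
  ¬(∃k ∀t (¬¬F(t) ∨ F(k))) ∨ (∃q ¬F(q)) ∧ (¬(∃s C(s)) ∨ (∀m ∀r (¬F(m) ∨ F(r))))
Drive negations inward (¬∀x A ≡ ∃x ¬A, ¬∃x A ≡ ∀x ¬A, De Morgan for ∧/∨):
  (∀k ∃t (¬F(t) ∧ ¬F(k))) ∨ (∃q ¬F(q)) ∧ ((∀s ¬C(s)) ∨ (∀m ∀r (¬F(m) ∨ F(r))))
Extract every quantifier outward, since the variables are now distinct and don't occur free across branches:
  ∀k ∃t ∃q ∀s ∀m ∀r (¬F(t) ∧ ¬F(k) ∨ ¬F(q) ∧ (¬C(s) ∨ ¬F(m) ∨ F(r)))
The quantifier ∃s sits under an odd number of negations (counting the antecedent side of each →), so it flips to ∀s.

universal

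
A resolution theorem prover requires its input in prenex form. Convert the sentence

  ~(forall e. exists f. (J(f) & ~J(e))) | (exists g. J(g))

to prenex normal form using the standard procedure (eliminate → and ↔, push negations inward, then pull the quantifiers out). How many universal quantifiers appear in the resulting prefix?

Drive negations inward (¬∀x A ≡ ∃x ¬A, ¬∃x A ≡ ∀x ¬A, De Morgan for ∧/∨):
  (exists e. forall f. (~J(f) | J(e))) | (exists g. J(g))
Finally move all quantifiers to the prefix:
  exists e. forall f. exists g. (~J(f) | J(e) | J(g))
The prefix is exists e forall f exists g: 1 universal, 2 existential.

1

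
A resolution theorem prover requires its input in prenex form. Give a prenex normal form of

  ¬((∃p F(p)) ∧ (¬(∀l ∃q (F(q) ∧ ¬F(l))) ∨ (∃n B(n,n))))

∀p ∀l ∃q ∀n (¬F(p) ∨ F(q) ∧ ¬F(l) ∧ ¬B(n,n))

Push ¬ through the quantifiers and connectives to reach negation normal form:
  (∀p ¬F(p)) ∨ (∀l ∃q (F(q) ∧ ¬F(l))) ∧ (∀n ¬B(n,n))
All bound variables are already distinct, so no renaming is needed.
Extract every quantifier outward, since the variables are now distinct and don't occur free across branches:
  ∀p ∀l ∃q ∀n (¬F(p) ∨ F(q) ∧ ¬F(l) ∧ ¬B(n,n))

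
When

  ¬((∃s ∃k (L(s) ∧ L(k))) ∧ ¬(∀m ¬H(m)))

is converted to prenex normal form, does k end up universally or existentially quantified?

universal

Move each ¬ inward, flipping quantifiers it crosses:
  (∀s ∀k (¬L(s) ∨ ¬L(k))) ∨ (∀m ¬H(m))
All bound variables are already distinct, so no renaming is needed.
Pull the quantifiers to the front (each side's bound variable is not free in the other side):
  ∀s ∀k ∀m (¬L(s) ∨ ¬L(k) ∨ ¬H(m))
The quantifier ∃k sits under an odd number of negations, so it flips to ∀k.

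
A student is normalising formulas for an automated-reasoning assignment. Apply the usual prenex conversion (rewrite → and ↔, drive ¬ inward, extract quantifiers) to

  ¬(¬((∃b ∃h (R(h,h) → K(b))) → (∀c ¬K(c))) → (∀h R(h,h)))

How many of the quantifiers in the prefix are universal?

0

Eliminate → and ↔ using ¬ and ∨.
  ¬(¬¬(¬(∃b ∃h (¬R(h,h) ∨ K(b))) ∨ (∀c ¬K(c))) ∨ (∀h R(h,h)))
Push ¬ through the quantifiers and connectives to reach negation normal form:
  (∃b ∃h (¬R(h,h) ∨ K(b))) ∧ (∃c K(c)) ∧ (∃h ¬R(h,h))
Standardize variables apart so no two quantifiers bind the same name: h↦u.
  (∃b ∃h (¬R(h,h) ∨ K(b))) ∧ (∃c K(c)) ∧ (∃u ¬R(u,u))
Extract every quantifier outward, since the variables are now distinct and don't occur free across branches:
  ∃b ∃h ∃c ∃u ((¬R(h,h) ∨ K(b)) ∧ K(c) ∧ ¬R(u,u))
The prefix is ∃b ∃h ∃c ∃u: 0 universal, 4 existential.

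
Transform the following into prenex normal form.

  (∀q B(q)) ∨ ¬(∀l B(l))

∀q ∃l (B(q) ∨ ¬B(l))

Move each ¬ inward, flipping quantifiers it crosses:
  (∀q B(q)) ∨ (∃l ¬B(l))
All bound variables are already distinct, so no renaming is needed.
Pull the quantifiers to the front (each side's bound variable is not free in the other side):
  ∀q ∃l (B(q) ∨ ¬B(l))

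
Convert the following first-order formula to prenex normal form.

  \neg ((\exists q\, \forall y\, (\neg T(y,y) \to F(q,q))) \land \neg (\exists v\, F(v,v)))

\forall q\, \exists y\, \exists v\, (\neg T(y,y) \land \neg F(q,q) \lor F(v,v))

First replace A → B with ¬A ∨ B.
  \neg ((\exists q\, \forall y\, (\neg \neg T(y,y) \lor F(q,q))) \land \neg (\exists v\, F(v,v)))
Drive negations inward (¬∀x A ≡ ∃x ¬A, ¬∃x A ≡ ∀x ¬A, De Morgan for ∧/∨):
  (\forall q\, \exists y\, (\neg T(y,y) \land \neg F(q,q))) \lor (\exists v\, F(v,v))
Extract every quantifier outward, since the variables are now distinct and don't occur free across branches:
  \forall q\, \exists y\, \exists v\, (\neg T(y,y) \land \neg F(q,q) \lor F(v,v))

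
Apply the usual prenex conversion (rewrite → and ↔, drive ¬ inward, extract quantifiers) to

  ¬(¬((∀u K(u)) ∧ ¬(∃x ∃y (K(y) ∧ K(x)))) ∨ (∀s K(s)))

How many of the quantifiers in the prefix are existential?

1

Push ¬ through the quantifiers and connectives to reach negation normal form:
  (∀u K(u)) ∧ (∀x ∀y (¬K(y) ∨ ¬K(x))) ∧ (∃s ¬K(s))
Extract every quantifier outward, since the variables are now distinct and don't occur free across branches:
  ∀u ∀x ∀y ∃s (K(u) ∧ (¬K(y) ∨ ¬K(x)) ∧ ¬K(s))
The prefix is ∀u ∀x ∀y ∃s: 3 universal, 1 existential.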